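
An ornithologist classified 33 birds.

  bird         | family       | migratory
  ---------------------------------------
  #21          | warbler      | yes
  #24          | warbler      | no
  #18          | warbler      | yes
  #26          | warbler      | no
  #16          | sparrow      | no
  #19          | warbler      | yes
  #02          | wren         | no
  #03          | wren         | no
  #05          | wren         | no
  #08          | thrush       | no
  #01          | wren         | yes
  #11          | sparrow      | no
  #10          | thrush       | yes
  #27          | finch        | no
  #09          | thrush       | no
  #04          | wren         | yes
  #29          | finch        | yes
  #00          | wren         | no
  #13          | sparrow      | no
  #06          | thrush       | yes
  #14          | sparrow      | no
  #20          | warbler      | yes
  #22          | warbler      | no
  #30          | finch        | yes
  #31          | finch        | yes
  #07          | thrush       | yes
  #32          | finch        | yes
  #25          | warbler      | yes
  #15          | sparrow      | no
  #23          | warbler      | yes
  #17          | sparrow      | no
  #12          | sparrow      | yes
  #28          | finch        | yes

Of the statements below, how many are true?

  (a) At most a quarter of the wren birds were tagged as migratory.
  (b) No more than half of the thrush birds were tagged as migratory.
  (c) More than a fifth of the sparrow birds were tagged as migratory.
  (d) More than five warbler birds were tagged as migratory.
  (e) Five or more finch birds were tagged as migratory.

2

(a) wren: |A| = 6, |A ∩ B| = 2; needs |A ∩ B| / |A| ≤ 1/4 — false.
(b) thrush: |A| = 5, |A ∩ B| = 3; needs |A ∩ B| ≤ |A ∖ B| — false.
(c) sparrow: |A| = 7, |A ∩ B| = 1; needs |A ∩ B| / |A| > 1/5 — false.
(d) warbler: |A| = 9, |A ∩ B| = 6; needs |A ∩ B| > 5 — true.
(e) finch: |A| = 6, |A ∩ B| = 5; needs |A ∩ B| ≥ 5 — true.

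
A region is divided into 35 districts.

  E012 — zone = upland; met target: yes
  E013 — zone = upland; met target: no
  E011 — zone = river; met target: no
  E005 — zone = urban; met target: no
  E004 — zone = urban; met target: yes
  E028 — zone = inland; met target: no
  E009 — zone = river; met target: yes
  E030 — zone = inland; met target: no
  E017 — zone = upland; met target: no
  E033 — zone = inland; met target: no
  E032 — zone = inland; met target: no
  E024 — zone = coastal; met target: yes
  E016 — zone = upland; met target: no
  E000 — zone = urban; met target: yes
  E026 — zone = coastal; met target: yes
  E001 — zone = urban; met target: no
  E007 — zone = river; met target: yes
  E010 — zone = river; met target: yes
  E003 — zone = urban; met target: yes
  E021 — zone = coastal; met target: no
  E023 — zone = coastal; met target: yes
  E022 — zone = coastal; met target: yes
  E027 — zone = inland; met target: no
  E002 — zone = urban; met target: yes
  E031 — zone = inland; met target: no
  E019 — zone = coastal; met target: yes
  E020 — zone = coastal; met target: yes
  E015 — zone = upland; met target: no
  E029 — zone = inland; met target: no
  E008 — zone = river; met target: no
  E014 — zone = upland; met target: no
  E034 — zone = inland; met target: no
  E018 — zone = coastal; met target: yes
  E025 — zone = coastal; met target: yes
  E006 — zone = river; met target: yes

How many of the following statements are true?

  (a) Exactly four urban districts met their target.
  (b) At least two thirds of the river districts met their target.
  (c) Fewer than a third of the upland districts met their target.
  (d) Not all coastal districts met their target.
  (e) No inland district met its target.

(a) urban: |A| = 6, |A ∩ B| = 4; needs |A ∩ B| = 4 — true.
(b) river: |A| = 6, |A ∩ B| = 4; needs |A ∩ B| / |A| ≥ 2/3 — true.
(c) upland: |A| = 6, |A ∩ B| = 1; needs |A ∩ B| / |A| < 1/3 — true.
(d) coastal: |A| = 9, |A ∩ B| = 8; needs A ⊄ B (|A ∖ B| ≥ 1) — true.
(e) inland: |A| = 8, |A ∩ B| = 0; needs A ∩ B = ∅ (|A ∩ B| = 0) — true.

5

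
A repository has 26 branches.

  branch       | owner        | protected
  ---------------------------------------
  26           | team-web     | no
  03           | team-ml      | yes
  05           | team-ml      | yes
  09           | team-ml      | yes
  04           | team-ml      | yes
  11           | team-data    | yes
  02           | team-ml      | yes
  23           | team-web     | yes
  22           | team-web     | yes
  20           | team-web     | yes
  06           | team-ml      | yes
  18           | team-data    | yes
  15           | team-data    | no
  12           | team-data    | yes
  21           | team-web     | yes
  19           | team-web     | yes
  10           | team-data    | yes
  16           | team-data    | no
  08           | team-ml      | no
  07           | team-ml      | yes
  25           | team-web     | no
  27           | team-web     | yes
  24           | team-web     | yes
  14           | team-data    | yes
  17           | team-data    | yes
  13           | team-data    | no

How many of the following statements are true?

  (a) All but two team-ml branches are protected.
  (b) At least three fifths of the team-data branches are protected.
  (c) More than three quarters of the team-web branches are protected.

2

(a) team-ml: |A| = 8, |A ∩ B| = 7; needs |A ∖ B| = 2 — false.
(b) team-data: |A| = 9, |A ∩ B| = 6; needs |A ∩ B| / |A| ≥ 3/5 — true.
(c) team-web: |A| = 9, |A ∩ B| = 7; needs |A ∩ B| / |A| > 3/4 — true.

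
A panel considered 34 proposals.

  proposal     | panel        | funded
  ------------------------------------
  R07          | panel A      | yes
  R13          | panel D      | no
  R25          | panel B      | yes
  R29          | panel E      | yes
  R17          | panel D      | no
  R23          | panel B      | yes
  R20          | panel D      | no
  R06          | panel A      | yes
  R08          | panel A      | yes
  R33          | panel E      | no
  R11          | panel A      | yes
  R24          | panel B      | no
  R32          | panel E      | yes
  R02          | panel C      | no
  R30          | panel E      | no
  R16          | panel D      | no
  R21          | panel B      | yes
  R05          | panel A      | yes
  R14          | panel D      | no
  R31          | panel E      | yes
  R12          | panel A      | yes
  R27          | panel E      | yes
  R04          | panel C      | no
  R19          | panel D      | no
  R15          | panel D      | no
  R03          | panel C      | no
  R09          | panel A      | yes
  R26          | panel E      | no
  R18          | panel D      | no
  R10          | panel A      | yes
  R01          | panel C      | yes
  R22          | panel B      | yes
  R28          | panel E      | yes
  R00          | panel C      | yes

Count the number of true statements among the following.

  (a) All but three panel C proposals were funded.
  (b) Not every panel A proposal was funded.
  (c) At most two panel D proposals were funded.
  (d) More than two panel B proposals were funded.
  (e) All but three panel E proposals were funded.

4

(a) panel C: |A| = 5, |A ∩ B| = 2; needs |A ∖ B| = 3 — true.
(b) panel A: |A| = 8, |A ∩ B| = 8; needs A ⊄ B (|A ∖ B| ≥ 1) — false.
(c) panel D: |A| = 8, |A ∩ B| = 0; needs |A ∩ B| ≤ 2 — true.
(d) panel B: |A| = 5, |A ∩ B| = 4; needs |A ∩ B| > 2 — true.
(e) panel E: |A| = 8, |A ∩ B| = 5; needs |A ∖ B| = 3 — true.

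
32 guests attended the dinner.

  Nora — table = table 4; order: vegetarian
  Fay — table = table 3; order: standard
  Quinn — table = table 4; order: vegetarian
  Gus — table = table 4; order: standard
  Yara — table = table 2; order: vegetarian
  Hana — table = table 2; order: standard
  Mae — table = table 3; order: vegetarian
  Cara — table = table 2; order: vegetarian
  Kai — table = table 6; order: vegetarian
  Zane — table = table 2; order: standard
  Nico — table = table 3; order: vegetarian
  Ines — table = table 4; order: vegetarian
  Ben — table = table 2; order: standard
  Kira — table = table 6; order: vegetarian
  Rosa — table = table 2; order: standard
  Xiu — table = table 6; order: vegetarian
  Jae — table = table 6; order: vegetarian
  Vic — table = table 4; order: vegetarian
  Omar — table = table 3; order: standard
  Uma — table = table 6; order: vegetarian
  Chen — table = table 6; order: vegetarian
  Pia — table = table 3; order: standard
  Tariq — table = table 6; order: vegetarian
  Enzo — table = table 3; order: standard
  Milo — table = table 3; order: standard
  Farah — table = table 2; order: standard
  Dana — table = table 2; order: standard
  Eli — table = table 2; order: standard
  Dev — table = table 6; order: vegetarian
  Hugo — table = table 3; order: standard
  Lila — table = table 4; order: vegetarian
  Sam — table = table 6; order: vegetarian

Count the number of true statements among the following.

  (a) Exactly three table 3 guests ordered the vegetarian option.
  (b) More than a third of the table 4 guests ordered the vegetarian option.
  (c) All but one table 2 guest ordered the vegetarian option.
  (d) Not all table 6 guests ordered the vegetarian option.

(a) table 3: |A| = 8, |A ∩ B| = 2; needs |A ∩ B| = 3 — false.
(b) table 4: |A| = 6, |A ∩ B| = 5; needs |A ∩ B| / |A| > 1/3 — true.
(c) table 2: |A| = 9, |A ∩ B| = 2; needs |A ∖ B| = 1 — false.
(d) table 6: |A| = 9, |A ∩ B| = 9; needs A ⊄ B (|A ∖ B| ≥ 1) — false.

1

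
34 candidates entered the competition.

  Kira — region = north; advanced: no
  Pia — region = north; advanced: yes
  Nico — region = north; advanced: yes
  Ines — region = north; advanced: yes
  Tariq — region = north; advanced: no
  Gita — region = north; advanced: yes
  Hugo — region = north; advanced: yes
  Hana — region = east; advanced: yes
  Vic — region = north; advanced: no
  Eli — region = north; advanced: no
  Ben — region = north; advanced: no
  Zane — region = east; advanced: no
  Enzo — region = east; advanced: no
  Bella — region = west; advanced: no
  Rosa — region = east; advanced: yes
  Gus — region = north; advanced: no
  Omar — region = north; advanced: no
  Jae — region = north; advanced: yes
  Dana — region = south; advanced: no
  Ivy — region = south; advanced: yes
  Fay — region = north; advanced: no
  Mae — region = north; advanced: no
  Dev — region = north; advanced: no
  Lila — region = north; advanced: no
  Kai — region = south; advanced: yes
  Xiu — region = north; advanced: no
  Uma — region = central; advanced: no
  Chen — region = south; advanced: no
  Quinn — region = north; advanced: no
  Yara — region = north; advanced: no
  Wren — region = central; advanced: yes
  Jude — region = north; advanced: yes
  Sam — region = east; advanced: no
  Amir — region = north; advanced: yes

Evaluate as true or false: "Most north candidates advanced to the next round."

False

'Most north candidates advanced to the next round' holds iff |A ∩ B| > |A ∖ B|.
|A| = 22, |A ∩ B| = 8, |A ∖ B| = 14.
8 < 14, so the statement is false.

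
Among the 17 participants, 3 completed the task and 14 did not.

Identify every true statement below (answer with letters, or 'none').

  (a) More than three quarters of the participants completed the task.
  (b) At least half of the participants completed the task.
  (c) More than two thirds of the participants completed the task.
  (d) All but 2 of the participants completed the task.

|A| = 17, |A ∩ B| = 3, |A ∖ B| = 14.
(a) |A ∩ B| / |A| > 3/4: fails.
(b) |A ∩ B| ≥ |A ∖ B|: fails.
(c) |A ∩ B| / |A| > 2/3: fails.
(d) |A ∖ B| = 2: fails.

none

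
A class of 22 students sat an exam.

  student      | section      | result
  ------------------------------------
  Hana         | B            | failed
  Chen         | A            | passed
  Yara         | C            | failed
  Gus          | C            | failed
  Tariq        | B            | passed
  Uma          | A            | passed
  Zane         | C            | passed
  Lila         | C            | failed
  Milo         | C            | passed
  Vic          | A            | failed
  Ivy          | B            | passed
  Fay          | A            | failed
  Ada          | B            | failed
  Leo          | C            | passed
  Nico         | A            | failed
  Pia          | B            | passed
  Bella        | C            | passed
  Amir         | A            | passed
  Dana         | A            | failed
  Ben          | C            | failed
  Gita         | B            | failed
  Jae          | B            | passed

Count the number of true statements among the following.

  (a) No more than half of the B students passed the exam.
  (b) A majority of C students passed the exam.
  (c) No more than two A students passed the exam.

(a) B: |A| = 7, |A ∩ B| = 4; needs |A ∩ B| ≤ |A ∖ B| — false.
(b) C: |A| = 8, |A ∩ B| = 4; needs |A ∩ B| > |A ∖ B| — false.
(c) A: |A| = 7, |A ∩ B| = 3; needs |A ∩ B| ≤ 2 — false.

0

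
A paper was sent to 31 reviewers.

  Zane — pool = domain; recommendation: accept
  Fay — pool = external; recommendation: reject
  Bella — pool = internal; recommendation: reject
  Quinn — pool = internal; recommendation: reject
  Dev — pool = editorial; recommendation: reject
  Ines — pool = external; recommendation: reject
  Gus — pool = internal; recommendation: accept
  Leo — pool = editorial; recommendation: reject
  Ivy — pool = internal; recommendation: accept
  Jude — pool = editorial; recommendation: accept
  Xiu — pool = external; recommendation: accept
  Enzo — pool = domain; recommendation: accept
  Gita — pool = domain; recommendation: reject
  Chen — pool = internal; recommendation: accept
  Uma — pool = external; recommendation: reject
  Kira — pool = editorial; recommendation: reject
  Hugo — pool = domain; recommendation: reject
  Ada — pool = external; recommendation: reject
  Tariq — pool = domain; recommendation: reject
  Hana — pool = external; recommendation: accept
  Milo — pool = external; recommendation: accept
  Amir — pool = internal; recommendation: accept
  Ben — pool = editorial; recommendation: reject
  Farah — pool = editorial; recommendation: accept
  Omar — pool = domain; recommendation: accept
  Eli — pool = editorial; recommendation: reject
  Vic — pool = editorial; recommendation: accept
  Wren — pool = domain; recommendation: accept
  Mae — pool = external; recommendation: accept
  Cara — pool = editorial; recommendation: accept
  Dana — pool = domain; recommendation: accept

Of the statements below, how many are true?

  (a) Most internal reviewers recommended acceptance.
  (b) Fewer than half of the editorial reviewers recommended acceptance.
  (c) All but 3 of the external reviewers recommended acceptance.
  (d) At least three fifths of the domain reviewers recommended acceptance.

(a) internal: |A| = 6, |A ∩ B| = 4; needs |A ∩ B| > |A ∖ B| — true.
(b) editorial: |A| = 9, |A ∩ B| = 4; needs |A ∩ B| < |A ∖ B| — true.
(c) external: |A| = 8, |A ∩ B| = 4; needs |A ∖ B| = 3 — false.
(d) domain: |A| = 8, |A ∩ B| = 5; needs |A ∩ B| / |A| ≥ 3/5 — true.

3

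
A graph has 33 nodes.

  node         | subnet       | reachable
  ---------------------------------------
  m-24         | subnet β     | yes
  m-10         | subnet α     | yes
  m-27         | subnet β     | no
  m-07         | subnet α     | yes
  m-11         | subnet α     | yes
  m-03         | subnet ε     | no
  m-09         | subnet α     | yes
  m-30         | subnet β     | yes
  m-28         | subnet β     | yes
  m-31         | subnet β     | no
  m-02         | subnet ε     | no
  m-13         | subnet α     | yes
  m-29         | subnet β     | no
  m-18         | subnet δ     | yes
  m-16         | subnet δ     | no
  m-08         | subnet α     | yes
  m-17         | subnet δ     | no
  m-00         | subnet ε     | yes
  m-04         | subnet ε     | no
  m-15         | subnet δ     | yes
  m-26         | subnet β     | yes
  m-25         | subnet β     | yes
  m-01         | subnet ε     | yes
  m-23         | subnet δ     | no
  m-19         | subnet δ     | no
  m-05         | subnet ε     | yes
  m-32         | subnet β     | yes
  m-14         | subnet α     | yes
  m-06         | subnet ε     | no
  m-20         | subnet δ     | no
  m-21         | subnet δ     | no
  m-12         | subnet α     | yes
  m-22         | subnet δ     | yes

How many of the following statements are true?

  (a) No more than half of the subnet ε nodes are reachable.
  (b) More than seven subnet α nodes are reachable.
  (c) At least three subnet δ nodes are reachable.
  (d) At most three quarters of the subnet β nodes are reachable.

4

(a) subnet ε: |A| = 7, |A ∩ B| = 3; needs |A ∩ B| ≤ |A ∖ B| — true.
(b) subnet α: |A| = 8, |A ∩ B| = 8; needs |A ∩ B| > 7 — true.
(c) subnet δ: |A| = 9, |A ∩ B| = 3; needs |A ∩ B| ≥ 3 — true.
(d) subnet β: |A| = 9, |A ∩ B| = 6; needs |A ∩ B| / |A| ≤ 3/4 — true.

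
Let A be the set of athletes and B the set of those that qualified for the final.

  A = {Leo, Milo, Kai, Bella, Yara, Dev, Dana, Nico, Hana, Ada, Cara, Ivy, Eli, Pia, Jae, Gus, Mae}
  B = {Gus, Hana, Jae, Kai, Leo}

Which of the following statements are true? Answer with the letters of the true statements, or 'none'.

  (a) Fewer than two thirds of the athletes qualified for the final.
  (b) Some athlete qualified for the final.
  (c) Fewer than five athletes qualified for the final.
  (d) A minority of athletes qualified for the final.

|A| = 17, |A ∩ B| = 5, |A ∖ B| = 12.
(a) |A ∩ B| / |A| < 2/3: holds.
(b) A ∩ B ≠ ∅ (|A ∩ B| ≥ 1): holds.
(c) |A ∩ B| < 5: fails.
(d) |A ∩ B| < |A ∖ B|: holds.

(a), (b), (d)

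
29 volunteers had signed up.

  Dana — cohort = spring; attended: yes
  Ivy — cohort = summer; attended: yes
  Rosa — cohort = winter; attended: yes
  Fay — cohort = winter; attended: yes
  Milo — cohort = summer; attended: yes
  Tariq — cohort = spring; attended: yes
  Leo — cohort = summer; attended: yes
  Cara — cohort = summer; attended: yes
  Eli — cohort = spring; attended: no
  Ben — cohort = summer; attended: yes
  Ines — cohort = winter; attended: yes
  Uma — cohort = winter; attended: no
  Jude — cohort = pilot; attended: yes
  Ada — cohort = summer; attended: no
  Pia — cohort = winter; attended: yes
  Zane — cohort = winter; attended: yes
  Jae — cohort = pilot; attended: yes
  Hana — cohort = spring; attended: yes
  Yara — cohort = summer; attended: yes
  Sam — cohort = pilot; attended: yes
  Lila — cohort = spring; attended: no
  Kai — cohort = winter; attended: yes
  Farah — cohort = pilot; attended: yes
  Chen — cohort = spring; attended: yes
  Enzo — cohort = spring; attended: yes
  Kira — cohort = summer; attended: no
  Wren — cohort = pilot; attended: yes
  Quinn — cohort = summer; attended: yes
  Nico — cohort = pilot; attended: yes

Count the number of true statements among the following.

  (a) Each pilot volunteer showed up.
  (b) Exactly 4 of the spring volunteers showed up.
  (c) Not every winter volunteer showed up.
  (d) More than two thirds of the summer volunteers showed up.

(a) pilot: |A| = 6, |A ∩ B| = 6; needs A ⊆ B, i.e. every element of A is in B (|A ∖ B| = 0) — true.
(b) spring: |A| = 7, |A ∩ B| = 5; needs |A ∩ B| = 4 — false.
(c) winter: |A| = 7, |A ∩ B| = 6; needs A ⊄ B (|A ∖ B| ≥ 1) — true.
(d) summer: |A| = 9, |A ∩ B| = 7; needs |A ∩ B| / |A| > 2/3 — true.

3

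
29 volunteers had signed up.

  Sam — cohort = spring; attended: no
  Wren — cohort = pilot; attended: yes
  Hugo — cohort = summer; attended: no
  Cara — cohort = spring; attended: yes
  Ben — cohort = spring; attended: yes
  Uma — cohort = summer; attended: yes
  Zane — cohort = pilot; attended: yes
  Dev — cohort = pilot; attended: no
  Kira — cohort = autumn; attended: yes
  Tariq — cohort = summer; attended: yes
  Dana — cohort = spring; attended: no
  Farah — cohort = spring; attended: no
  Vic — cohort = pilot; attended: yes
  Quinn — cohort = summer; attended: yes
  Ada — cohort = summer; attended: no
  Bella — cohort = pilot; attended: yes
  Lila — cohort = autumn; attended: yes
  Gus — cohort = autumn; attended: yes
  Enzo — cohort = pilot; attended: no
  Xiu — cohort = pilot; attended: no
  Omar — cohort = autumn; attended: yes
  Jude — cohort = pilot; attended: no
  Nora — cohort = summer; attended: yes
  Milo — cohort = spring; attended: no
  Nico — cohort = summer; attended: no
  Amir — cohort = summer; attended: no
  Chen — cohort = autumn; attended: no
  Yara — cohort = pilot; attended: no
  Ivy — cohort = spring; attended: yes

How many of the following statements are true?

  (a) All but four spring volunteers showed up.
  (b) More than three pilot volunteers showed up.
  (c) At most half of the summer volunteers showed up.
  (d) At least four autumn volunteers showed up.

4

(a) spring: |A| = 7, |A ∩ B| = 3; needs |A ∖ B| = 4 — true.
(b) pilot: |A| = 9, |A ∩ B| = 4; needs |A ∩ B| > 3 — true.
(c) summer: |A| = 8, |A ∩ B| = 4; needs |A ∩ B| ≤ |A ∖ B| — true.
(d) autumn: |A| = 5, |A ∩ B| = 4; needs |A ∩ B| ≥ 4 — true.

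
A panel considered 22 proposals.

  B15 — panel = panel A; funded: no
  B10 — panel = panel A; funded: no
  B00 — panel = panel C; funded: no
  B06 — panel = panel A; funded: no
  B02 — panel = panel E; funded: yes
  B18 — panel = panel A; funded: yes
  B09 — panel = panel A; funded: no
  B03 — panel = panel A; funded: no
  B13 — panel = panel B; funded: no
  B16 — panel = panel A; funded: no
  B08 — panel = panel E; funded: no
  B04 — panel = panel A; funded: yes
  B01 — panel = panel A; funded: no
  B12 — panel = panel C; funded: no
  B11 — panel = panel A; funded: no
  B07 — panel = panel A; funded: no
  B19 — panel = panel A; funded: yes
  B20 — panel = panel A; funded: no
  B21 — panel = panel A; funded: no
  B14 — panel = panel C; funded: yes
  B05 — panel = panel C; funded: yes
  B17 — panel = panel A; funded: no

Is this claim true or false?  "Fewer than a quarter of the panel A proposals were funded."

Truth condition: |A ∩ B| / |A| < 1/4.
|A| = 15, |A ∩ B| = 3, |A ∖ B| = 12.
|A ∩ B|/|A| = 3/15, so the statement is true.

True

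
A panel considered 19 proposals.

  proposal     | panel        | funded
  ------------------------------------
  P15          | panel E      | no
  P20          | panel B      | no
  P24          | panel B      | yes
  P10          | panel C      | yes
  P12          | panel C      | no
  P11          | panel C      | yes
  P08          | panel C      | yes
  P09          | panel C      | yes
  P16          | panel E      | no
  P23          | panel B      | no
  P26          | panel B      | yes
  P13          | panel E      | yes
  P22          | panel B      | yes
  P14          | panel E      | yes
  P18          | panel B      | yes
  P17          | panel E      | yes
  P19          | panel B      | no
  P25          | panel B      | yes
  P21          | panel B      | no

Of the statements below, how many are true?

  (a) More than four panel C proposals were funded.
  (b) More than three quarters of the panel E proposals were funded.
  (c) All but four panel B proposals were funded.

(a) panel C: |A| = 5, |A ∩ B| = 4; needs |A ∩ B| > 4 — false.
(b) panel E: |A| = 5, |A ∩ B| = 3; needs |A ∩ B| / |A| > 3/4 — false.
(c) panel B: |A| = 9, |A ∩ B| = 5; needs |A ∖ B| = 4 — true.

1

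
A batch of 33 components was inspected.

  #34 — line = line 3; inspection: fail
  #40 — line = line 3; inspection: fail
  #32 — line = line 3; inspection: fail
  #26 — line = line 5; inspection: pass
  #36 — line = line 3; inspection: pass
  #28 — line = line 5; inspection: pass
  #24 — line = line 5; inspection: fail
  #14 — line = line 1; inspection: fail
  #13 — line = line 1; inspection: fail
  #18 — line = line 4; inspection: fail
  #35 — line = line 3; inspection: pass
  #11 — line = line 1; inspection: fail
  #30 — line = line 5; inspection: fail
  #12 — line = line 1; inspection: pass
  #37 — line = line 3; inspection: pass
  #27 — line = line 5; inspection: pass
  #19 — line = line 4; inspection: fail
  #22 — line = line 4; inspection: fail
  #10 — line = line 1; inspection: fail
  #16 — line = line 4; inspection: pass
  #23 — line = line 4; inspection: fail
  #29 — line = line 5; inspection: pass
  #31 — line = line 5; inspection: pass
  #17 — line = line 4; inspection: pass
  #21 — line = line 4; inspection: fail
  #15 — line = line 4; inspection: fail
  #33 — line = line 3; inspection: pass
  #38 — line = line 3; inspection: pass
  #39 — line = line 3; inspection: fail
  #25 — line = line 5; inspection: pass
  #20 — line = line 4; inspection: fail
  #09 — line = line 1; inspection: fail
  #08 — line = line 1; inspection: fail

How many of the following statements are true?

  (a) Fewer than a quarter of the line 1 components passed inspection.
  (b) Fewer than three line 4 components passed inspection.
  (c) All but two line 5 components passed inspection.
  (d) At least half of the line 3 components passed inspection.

4

(a) line 1: |A| = 7, |A ∩ B| = 1; needs |A ∩ B| / |A| < 1/4 — true.
(b) line 4: |A| = 9, |A ∩ B| = 2; needs |A ∩ B| < 3 — true.
(c) line 5: |A| = 8, |A ∩ B| = 6; needs |A ∖ B| = 2 — true.
(d) line 3: |A| = 9, |A ∩ B| = 5; needs |A ∩ B| ≥ |A ∖ B| — true.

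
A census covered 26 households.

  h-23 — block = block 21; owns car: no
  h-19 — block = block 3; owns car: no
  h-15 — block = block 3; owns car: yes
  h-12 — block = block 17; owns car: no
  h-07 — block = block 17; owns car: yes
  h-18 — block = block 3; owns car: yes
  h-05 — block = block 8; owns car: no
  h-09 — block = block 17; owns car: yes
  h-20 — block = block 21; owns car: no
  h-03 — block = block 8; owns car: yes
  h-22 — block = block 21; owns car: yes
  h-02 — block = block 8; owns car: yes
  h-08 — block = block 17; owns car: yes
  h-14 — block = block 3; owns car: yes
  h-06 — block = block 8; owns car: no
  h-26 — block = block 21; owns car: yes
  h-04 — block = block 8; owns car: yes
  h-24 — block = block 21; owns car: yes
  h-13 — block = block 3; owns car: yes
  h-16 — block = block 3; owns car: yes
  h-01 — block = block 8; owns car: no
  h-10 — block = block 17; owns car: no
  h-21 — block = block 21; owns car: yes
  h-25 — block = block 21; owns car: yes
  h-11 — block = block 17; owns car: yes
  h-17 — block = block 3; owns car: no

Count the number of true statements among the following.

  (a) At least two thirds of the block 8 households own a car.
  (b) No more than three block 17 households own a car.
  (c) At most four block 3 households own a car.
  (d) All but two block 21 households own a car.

1

(a) block 8: |A| = 6, |A ∩ B| = 3; needs |A ∩ B| / |A| ≥ 2/3 — false.
(b) block 17: |A| = 6, |A ∩ B| = 4; needs |A ∩ B| ≤ 3 — false.
(c) block 3: |A| = 7, |A ∩ B| = 5; needs |A ∩ B| ≤ 4 — false.
(d) block 21: |A| = 7, |A ∩ B| = 5; needs |A ∖ B| = 2 — true.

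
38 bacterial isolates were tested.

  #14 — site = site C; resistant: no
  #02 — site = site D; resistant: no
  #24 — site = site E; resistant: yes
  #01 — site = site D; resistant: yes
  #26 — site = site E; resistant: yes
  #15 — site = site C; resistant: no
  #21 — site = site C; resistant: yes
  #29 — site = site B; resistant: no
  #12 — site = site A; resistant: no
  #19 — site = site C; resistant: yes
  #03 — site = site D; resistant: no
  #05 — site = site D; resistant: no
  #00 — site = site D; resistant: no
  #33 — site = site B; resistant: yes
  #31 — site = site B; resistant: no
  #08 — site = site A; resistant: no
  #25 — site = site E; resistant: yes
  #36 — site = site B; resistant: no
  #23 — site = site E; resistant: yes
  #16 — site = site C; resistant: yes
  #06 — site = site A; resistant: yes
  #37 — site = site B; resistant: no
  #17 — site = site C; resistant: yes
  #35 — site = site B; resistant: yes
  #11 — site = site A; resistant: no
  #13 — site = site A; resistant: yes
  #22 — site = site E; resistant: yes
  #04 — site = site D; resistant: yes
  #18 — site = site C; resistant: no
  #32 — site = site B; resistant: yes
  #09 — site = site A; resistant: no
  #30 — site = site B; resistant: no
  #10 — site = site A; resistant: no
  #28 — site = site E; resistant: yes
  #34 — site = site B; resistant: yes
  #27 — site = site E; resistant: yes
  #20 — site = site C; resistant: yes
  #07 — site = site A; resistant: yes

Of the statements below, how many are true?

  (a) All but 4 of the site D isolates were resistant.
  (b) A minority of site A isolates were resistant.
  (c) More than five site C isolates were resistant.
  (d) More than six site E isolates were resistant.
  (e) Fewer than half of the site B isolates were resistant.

(a) site D: |A| = 6, |A ∩ B| = 2; needs |A ∖ B| = 4 — true.
(b) site A: |A| = 8, |A ∩ B| = 3; needs |A ∩ B| < |A ∖ B| — true.
(c) site C: |A| = 8, |A ∩ B| = 5; needs |A ∩ B| > 5 — false.
(d) site E: |A| = 7, |A ∩ B| = 7; needs |A ∩ B| > 6 — true.
(e) site B: |A| = 9, |A ∩ B| = 4; needs |A ∩ B| < |A ∖ B| — true.

4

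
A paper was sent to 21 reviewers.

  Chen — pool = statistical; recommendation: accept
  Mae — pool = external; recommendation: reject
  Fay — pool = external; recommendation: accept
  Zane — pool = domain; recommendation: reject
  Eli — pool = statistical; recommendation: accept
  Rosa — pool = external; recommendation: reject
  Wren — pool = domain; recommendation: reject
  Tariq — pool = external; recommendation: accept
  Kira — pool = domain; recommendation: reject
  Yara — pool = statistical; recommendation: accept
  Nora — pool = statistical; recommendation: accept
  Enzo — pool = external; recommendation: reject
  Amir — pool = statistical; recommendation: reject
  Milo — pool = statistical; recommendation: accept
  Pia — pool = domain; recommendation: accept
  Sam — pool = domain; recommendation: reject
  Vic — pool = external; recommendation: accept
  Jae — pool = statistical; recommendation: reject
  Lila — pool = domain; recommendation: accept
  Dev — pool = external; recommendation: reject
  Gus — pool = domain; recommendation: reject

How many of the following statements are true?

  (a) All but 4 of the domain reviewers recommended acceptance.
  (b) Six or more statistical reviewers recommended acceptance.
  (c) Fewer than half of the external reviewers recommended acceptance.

1

(a) domain: |A| = 7, |A ∩ B| = 2; needs |A ∖ B| = 4 — false.
(b) statistical: |A| = 7, |A ∩ B| = 5; needs |A ∩ B| ≥ 6 — false.
(c) external: |A| = 7, |A ∩ B| = 3; needs |A ∩ B| < |A ∖ B| — true.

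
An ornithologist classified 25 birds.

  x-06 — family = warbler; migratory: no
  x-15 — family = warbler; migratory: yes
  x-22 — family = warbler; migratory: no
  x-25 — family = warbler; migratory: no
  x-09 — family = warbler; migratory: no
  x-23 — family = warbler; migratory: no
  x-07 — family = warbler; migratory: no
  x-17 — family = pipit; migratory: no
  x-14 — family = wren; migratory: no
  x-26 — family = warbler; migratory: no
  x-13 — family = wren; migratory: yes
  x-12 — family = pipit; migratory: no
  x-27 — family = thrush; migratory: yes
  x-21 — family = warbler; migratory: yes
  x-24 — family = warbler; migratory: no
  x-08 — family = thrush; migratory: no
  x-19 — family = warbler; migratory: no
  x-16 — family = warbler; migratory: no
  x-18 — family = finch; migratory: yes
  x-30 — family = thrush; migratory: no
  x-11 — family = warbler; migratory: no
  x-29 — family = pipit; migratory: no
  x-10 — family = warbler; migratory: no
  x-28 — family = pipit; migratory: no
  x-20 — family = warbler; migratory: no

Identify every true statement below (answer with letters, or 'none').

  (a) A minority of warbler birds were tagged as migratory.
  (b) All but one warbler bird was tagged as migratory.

|A| = 15, |A ∩ B| = 2, |A ∖ B| = 13.
(a) |A ∩ B| < |A ∖ B|: holds.
(b) |A ∖ B| = 1: fails.

(a)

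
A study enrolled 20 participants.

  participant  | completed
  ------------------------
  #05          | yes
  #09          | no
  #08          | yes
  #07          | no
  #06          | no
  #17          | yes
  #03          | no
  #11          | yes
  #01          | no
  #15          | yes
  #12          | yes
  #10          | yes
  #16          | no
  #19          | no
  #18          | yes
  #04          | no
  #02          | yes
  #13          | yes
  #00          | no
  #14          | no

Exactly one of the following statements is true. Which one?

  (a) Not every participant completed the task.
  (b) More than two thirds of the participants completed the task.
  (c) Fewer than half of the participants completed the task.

(a)

|A| = 20, |A ∩ B| = 10, |A ∖ B| = 10.
(a) requires A ⊄ B (|A ∖ B| ≥ 1): true.
(b) requires |A ∩ B| / |A| > 2/3: false.
(c) requires |A ∩ B| < |A ∖ B|: false.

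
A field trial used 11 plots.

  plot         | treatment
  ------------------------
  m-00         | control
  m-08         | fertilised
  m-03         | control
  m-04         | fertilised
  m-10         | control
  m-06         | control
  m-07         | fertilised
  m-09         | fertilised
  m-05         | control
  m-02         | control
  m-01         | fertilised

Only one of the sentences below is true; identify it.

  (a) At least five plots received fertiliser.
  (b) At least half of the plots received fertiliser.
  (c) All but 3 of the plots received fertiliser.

|A| = 11, |A ∩ B| = 5, |A ∖ B| = 6.
(a) requires |A ∩ B| ≥ 5: true.
(b) requires |A ∩ B| ≥ |A ∖ B|: false.
(c) requires |A ∖ B| = 3: false.

(a)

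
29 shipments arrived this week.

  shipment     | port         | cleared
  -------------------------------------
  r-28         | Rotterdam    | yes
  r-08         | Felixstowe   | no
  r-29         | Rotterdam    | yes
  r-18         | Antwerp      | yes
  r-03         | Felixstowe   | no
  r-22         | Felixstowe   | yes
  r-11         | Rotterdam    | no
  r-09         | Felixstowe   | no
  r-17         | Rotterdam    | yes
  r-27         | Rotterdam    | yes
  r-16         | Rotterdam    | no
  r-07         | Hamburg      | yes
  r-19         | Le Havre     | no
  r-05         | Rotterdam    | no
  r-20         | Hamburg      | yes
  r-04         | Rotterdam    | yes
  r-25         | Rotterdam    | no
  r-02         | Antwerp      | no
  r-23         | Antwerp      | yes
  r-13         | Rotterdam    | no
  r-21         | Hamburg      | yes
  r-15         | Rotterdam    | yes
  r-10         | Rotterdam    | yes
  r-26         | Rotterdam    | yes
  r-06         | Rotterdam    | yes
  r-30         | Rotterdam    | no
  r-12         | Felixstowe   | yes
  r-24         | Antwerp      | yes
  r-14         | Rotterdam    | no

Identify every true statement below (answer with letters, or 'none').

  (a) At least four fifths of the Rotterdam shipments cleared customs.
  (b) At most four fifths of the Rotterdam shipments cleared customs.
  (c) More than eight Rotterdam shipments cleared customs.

|A| = 16, |A ∩ B| = 9, |A ∖ B| = 7.
(a) |A ∩ B| / |A| ≥ 4/5: fails.
(b) |A ∩ B| / |A| ≤ 4/5: holds.
(c) |A ∩ B| > 8: holds.

(b), (c)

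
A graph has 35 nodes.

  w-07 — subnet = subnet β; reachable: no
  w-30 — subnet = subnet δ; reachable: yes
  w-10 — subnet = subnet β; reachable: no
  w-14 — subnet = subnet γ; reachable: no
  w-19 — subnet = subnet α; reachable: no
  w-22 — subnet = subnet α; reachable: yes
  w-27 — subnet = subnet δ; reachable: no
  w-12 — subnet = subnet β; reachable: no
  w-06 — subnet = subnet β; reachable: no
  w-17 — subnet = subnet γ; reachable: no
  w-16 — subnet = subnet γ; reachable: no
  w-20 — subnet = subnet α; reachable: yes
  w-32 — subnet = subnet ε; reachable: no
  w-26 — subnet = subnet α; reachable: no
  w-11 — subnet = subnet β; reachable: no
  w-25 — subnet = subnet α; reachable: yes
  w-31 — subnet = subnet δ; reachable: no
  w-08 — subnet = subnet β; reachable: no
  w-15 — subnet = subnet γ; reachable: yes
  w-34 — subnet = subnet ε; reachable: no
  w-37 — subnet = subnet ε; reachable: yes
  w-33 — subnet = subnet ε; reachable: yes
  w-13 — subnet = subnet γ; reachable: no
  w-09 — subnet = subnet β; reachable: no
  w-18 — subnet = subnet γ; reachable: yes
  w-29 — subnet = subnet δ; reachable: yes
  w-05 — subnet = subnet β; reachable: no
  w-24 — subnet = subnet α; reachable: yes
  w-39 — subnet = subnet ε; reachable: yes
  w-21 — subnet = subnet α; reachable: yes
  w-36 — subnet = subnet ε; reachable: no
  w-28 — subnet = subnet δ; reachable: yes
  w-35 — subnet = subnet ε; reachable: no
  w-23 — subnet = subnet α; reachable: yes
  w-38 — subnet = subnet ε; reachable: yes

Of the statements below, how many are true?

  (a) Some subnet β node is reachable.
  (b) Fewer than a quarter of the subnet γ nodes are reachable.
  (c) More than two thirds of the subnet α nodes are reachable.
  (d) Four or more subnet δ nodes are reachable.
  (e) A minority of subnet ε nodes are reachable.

1

(a) subnet β: |A| = 8, |A ∩ B| = 0; needs A ∩ B ≠ ∅ (|A ∩ B| ≥ 1) — false.
(b) subnet γ: |A| = 6, |A ∩ B| = 2; needs |A ∩ B| / |A| < 1/4 — false.
(c) subnet α: |A| = 8, |A ∩ B| = 6; needs |A ∩ B| / |A| > 2/3 — true.
(d) subnet δ: |A| = 5, |A ∩ B| = 3; needs |A ∩ B| ≥ 4 — false.
(e) subnet ε: |A| = 8, |A ∩ B| = 4; needs |A ∩ B| < |A ∖ B| — false.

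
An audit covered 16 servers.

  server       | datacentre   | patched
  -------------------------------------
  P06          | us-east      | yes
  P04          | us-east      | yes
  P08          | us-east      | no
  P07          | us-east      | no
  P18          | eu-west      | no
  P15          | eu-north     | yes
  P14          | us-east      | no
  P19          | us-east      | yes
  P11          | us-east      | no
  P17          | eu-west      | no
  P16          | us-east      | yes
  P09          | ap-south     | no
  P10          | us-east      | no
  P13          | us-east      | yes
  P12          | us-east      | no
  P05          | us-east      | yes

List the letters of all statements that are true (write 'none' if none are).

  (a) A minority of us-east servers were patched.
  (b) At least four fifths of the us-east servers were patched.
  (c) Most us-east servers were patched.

none

|A| = 12, |A ∩ B| = 6, |A ∖ B| = 6.
(a) |A ∩ B| < |A ∖ B|: fails.
(b) |A ∩ B| / |A| ≥ 4/5: fails.
(c) |A ∩ B| > |A ∖ B|: fails.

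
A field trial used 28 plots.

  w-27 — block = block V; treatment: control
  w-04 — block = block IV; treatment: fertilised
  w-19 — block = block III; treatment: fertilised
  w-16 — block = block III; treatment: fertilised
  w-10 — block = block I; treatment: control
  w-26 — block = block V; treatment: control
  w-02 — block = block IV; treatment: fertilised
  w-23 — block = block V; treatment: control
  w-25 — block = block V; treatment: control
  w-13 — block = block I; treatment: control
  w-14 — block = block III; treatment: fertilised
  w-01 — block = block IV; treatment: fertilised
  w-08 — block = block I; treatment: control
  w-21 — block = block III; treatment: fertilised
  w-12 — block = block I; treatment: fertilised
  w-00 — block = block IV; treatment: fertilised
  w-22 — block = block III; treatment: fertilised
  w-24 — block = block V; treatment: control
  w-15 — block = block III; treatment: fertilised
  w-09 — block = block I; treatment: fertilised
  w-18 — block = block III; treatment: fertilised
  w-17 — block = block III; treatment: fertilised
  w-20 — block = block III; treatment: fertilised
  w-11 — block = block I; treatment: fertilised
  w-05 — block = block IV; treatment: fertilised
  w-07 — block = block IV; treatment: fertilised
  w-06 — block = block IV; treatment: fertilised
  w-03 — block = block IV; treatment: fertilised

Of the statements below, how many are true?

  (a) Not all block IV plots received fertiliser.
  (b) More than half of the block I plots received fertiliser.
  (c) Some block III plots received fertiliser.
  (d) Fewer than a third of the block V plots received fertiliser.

2

(a) block IV: |A| = 8, |A ∩ B| = 8; needs A ⊄ B (|A ∖ B| ≥ 1) — false.
(b) block I: |A| = 6, |A ∩ B| = 3; needs |A ∩ B| > |A ∖ B| — false.
(c) block III: |A| = 9, |A ∩ B| = 9; needs A ∩ B ≠ ∅ (|A ∩ B| ≥ 1) — true.
(d) block V: |A| = 5, |A ∩ B| = 0; needs |A ∩ B| / |A| < 1/3 — true.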